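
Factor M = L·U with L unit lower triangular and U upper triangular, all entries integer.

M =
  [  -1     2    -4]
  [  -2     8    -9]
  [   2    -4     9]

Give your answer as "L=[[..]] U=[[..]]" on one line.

  r1 -= 2·r0 → [0,4,-1]
  r2 -= -2·r0 → [0,0,1]
  r2 -= 0·r1 → [0,0,1]

L=[[1,0,0],[2,1,0],[-2,0,1]] U=[[-1,2,-4],[0,4,-1],[0,0,1]]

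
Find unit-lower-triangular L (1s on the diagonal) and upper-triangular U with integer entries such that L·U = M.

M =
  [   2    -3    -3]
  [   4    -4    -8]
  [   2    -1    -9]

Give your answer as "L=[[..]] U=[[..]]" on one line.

L=[[1,0,0],[2,1,0],[1,1,1]] U=[[2,-3,-3],[0,2,-2],[0,0,-4]]

  R1 -= 2·R0 → [0,2,-2]
  R2 -= 1·R0 → [0,2,-6]
  R2 -= 1·R1 → [0,0,-4]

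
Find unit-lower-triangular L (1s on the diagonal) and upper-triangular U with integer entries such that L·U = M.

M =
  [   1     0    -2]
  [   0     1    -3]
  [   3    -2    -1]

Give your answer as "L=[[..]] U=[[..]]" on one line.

  r1 -= 0·r0 → [0,1,-3]
  r2 -= 3·r0 → [0,-2,5]
  r2 -= -2·r1 → [0,0,-1]

L=[[1,0,0],[0,1,0],[3,-2,1]] U=[[1,0,-2],[0,1,-3],[0,0,-1]]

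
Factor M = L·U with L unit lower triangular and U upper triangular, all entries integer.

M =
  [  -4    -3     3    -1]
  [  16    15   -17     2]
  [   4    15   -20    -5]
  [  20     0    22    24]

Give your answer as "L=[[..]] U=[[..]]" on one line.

  row1 -= -4·row0 → [0,3,-5,-2]
  row2 -= -1·row0 → [0,12,-17,-6]
  row3 -= -5·row0 → [0,-15,37,19]
  row2 -= 4·row1 → [0,0,3,2]
  row3 -= -5·row1 → [0,0,12,9]
  row3 -= 4·row2 → [0,0,0,1]

L=[[1,0,0,0],[-4,1,0,0],[-1,4,1,0],[-5,-5,4,1]] U=[[-4,-3,3,-1],[0,3,-5,-2],[0,0,3,2],[0,0,0,1]]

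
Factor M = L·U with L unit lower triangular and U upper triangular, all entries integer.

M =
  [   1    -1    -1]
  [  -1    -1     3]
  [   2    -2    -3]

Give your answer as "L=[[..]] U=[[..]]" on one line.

  row1 -= -1·row0 → [0,-2,2]
  row2 -= 2·row0 → [0,0,-1]
  row2 -= 0·row1 → [0,0,-1]

L=[[1,0,0],[-1,1,0],[2,0,1]] U=[[1,-1,-1],[0,-2,2],[0,0,-1]]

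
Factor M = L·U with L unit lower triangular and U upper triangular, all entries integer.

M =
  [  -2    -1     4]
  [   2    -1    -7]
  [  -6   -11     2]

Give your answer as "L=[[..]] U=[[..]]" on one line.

  R1 -= -1·R0 → [0,-2,-3]
  R2 -= 3·R0 → [0,-8,-10]
  R2 -= 4·R1 → [0,0,2]

L=[[1,0,0],[-1,1,0],[3,4,1]] U=[[-2,-1,4],[0,-2,-3],[0,0,2]]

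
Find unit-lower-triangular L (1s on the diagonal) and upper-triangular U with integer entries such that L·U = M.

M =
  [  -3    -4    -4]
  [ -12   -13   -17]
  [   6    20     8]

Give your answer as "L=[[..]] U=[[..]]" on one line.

L=[[1,0,0],[4,1,0],[-2,4,1]] U=[[-3,-4,-4],[0,3,-1],[0,0,4]]

  row1 -= 4·row0 → [0,3,-1]
  row2 -= -2·row0 → [0,12,0]
  row2 -= 4·row1 → [0,0,4]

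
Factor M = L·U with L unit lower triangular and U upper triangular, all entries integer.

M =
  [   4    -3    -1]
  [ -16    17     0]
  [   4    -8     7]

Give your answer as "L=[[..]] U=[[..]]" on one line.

L=[[1,0,0],[-4,1,0],[1,-1,1]] U=[[4,-3,-1],[0,5,-4],[0,0,4]]

  R1 -= -4·R0 → [0,5,-4]
  R2 -= 1·R0 → [0,-5,8]
  R2 -= -1·R1 → [0,0,4]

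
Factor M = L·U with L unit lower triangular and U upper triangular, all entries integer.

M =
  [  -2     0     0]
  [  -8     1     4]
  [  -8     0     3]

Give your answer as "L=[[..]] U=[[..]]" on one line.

L=[[1,0,0],[4,1,0],[4,0,1]] U=[[-2,0,0],[0,1,4],[0,0,3]]

  r1 -= 4·r0 → [0,1,4]
  r2 -= 4·r0 → [0,0,3]
  r2 -= 0·r1 → [0,0,3]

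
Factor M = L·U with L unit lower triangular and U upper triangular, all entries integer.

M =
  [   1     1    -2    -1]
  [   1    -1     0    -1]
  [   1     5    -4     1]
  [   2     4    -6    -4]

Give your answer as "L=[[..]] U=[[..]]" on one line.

L=[[1,0,0,0],[1,1,0,0],[1,-2,1,0],[2,-1,0,1]] U=[[1,1,-2,-1],[0,-2,2,0],[0,0,2,2],[0,0,0,-2]]

  R1 -= 1·R0 → [0,-2,2,0]
  R2 -= 1·R0 → [0,4,-2,2]
  R3 -= 2·R0 → [0,2,-2,-2]
  R2 -= -2·R1 → [0,0,2,2]
  R3 -= -1·R1 → [0,0,0,-2]
  R3 -= 0·R2 → [0,0,0,-2]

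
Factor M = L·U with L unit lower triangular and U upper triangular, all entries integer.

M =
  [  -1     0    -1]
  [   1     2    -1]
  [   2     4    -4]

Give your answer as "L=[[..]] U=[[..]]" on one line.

  row1 -= -1·row0 → [0,2,-2]
  row2 -= -2·row0 → [0,4,-6]
  row2 -= 2·row1 → [0,0,-2]

L=[[1,0,0],[-1,1,0],[-2,2,1]] U=[[-1,0,-1],[0,2,-2],[0,0,-2]]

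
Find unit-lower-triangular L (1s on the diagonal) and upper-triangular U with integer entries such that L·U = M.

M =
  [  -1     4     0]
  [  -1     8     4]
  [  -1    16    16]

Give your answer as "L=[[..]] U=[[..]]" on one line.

  r1 -= 1·r0 → [0,4,4]
  r2 -= 1·r0 → [0,12,16]
  r2 -= 3·r1 → [0,0,4]

L=[[1,0,0],[1,1,0],[1,3,1]] U=[[-1,4,0],[0,4,4],[0,0,4]]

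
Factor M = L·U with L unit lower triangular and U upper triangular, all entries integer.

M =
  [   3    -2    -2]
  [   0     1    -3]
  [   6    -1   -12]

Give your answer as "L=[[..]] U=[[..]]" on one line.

L=[[1,0,0],[0,1,0],[2,3,1]] U=[[3,-2,-2],[0,1,-3],[0,0,1]]

  R1 -= 0·R0 → [0,1,-3]
  R2 -= 2·R0 → [0,3,-8]
  R2 -= 3·R1 → [0,0,1]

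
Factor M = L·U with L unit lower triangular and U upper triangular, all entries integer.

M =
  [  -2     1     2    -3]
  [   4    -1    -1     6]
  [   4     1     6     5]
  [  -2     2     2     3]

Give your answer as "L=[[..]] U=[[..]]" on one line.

L=[[1,0,0,0],[-2,1,0,0],[-2,3,1,0],[1,1,-3,1]] U=[[-2,1,2,-3],[0,1,3,0],[0,0,1,-1],[0,0,0,3]]

  r1 -= -2·r0 → [0,1,3,0]
  r2 -= -2·r0 → [0,3,10,-1]
  r3 -= 1·r0 → [0,1,0,6]
  r2 -= 3·r1 → [0,0,1,-1]
  r3 -= 1·r1 → [0,0,-3,6]
  r3 -= -3·r2 → [0,0,0,3]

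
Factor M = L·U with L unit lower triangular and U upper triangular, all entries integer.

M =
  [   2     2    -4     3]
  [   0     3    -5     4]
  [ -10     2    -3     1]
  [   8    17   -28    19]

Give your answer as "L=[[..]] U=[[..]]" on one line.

L=[[1,0,0,0],[0,1,0,0],[-5,4,1,0],[4,3,-1,1]] U=[[2,2,-4,3],[0,3,-5,4],[0,0,-3,0],[0,0,0,-5]]

  row1 -= 0·row0 → [0,3,-5,4]
  row2 -= -5·row0 → [0,12,-23,16]
  row3 -= 4·row0 → [0,9,-12,7]
  row2 -= 4·row1 → [0,0,-3,0]
  row3 -= 3·row1 → [0,0,3,-5]
  row3 -= -1·row2 → [0,0,0,-5]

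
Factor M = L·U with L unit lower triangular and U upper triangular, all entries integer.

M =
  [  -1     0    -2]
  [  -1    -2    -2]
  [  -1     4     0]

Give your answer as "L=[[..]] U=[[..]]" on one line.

L=[[1,0,0],[1,1,0],[1,-2,1]] U=[[-1,0,-2],[0,-2,0],[0,0,2]]

  r1 -= 1·r0 → [0,-2,0]
  r2 -= 1·r0 → [0,4,2]
  r2 -= -2·r1 → [0,0,2]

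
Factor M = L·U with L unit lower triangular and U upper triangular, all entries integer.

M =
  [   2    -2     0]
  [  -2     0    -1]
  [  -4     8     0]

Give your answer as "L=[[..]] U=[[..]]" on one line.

L=[[1,0,0],[-1,1,0],[-2,-2,1]] U=[[2,-2,0],[0,-2,-1],[0,0,-2]]

  row1 -= -1·row0 → [0,-2,-1]
  row2 -= -2·row0 → [0,4,0]
  row2 -= -2·row1 → [0,0,-2]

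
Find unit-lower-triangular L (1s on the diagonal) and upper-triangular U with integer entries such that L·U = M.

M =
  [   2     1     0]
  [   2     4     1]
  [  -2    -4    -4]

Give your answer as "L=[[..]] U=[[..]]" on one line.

  r1 -= 1·r0 → [0,3,1]
  r2 -= -1·r0 → [0,-3,-4]
  r2 -= -1·r1 → [0,0,-3]

L=[[1,0,0],[1,1,0],[-1,-1,1]] U=[[2,1,0],[0,3,1],[0,0,-3]]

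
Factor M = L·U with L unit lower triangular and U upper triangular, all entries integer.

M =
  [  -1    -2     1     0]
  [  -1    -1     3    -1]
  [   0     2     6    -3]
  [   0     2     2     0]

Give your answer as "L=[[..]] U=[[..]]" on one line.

L=[[1,0,0,0],[1,1,0,0],[0,2,1,0],[0,2,-1,1]] U=[[-1,-2,1,0],[0,1,2,-1],[0,0,2,-1],[0,0,0,1]]

  row1 -= 1·row0 → [0,1,2,-1]
  row2 -= 0·row0 → [0,2,6,-3]
  row3 -= 0·row0 → [0,2,2,0]
  row2 -= 2·row1 → [0,0,2,-1]
  row3 -= 2·row1 → [0,0,-2,2]
  row3 -= -1·row2 → [0,0,0,1]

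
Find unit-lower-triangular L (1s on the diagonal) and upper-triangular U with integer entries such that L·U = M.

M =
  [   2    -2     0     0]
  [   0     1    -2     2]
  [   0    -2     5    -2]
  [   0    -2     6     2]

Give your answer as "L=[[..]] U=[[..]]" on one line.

L=[[1,0,0,0],[0,1,0,0],[0,-2,1,0],[0,-2,2,1]] U=[[2,-2,0,0],[0,1,-2,2],[0,0,1,2],[0,0,0,2]]

  r1 -= 0·r0 → [0,1,-2,2]
  r2 -= 0·r0 → [0,-2,5,-2]
  r3 -= 0·r0 → [0,-2,6,2]
  r2 -= -2·r1 → [0,0,1,2]
  r3 -= -2·r1 → [0,0,2,6]
  r3 -= 2·r2 → [0,0,0,2]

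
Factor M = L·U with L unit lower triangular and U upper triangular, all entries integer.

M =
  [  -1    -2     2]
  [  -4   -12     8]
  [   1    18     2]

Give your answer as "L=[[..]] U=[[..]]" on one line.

  r1 -= 4·r0 → [0,-4,0]
  r2 -= -1·r0 → [0,16,4]
  r2 -= -4·r1 → [0,0,4]

L=[[1,0,0],[4,1,0],[-1,-4,1]] U=[[-1,-2,2],[0,-4,0],[0,0,4]]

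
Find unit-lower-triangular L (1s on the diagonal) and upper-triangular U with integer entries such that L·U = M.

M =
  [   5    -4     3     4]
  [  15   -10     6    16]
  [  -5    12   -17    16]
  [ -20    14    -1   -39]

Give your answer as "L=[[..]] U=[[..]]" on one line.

  R1 -= 3·R0 → [0,2,-3,4]
  R2 -= -1·R0 → [0,8,-14,20]
  R3 -= -4·R0 → [0,-2,11,-23]
  R2 -= 4·R1 → [0,0,-2,4]
  R3 -= -1·R1 → [0,0,8,-19]
  R3 -= -4·R2 → [0,0,0,-3]

L=[[1,0,0,0],[3,1,0,0],[-1,4,1,0],[-4,-1,-4,1]] U=[[5,-4,3,4],[0,2,-3,4],[0,0,-2,4],[0,0,0,-3]]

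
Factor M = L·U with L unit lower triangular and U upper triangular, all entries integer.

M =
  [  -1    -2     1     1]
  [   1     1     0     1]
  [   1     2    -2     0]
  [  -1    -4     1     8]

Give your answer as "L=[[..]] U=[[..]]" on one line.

L=[[1,0,0,0],[-1,1,0,0],[-1,0,1,0],[1,2,2,1]] U=[[-1,-2,1,1],[0,-1,1,2],[0,0,-1,1],[0,0,0,1]]

  R1 -= -1·R0 → [0,-1,1,2]
  R2 -= -1·R0 → [0,0,-1,1]
  R3 -= 1·R0 → [0,-2,0,7]
  R2 -= 0·R1 → [0,0,-1,1]
  R3 -= 2·R1 → [0,0,-2,3]
  R3 -= 2·R2 → [0,0,0,1]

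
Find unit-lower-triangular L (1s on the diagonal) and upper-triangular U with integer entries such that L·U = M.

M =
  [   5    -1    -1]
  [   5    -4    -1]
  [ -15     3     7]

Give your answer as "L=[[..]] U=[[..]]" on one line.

L=[[1,0,0],[1,1,0],[-3,0,1]] U=[[5,-1,-1],[0,-3,0],[0,0,4]]

  R1 -= 1·R0 → [0,-3,0]
  R2 -= -3·R0 → [0,0,4]
  R2 -= 0·R1 → [0,0,4]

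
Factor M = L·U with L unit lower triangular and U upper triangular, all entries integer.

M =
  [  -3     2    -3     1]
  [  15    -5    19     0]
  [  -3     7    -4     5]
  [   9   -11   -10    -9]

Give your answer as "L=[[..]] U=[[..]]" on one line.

L=[[1,0,0,0],[-5,1,0,0],[1,1,1,0],[-3,-1,3,1]] U=[[-3,2,-3,1],[0,5,4,5],[0,0,-5,-1],[0,0,0,2]]

  R1 -= -5·R0 → [0,5,4,5]
  R2 -= 1·R0 → [0,5,-1,4]
  R3 -= -3·R0 → [0,-5,-19,-6]
  R2 -= 1·R1 → [0,0,-5,-1]
  R3 -= -1·R1 → [0,0,-15,-1]
  R3 -= 3·R2 → [0,0,0,2]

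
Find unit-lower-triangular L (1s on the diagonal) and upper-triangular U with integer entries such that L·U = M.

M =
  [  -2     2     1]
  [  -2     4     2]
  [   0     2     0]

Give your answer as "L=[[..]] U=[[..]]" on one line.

  r1 -= 1·r0 → [0,2,1]
  r2 -= 0·r0 → [0,2,0]
  r2 -= 1·r1 → [0,0,-1]

L=[[1,0,0],[1,1,0],[0,1,1]] U=[[-2,2,1],[0,2,1],[0,0,-1]]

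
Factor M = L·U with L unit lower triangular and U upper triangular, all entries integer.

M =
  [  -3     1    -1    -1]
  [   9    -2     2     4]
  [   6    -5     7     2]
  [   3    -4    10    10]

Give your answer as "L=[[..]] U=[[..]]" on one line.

  r1 -= -3·r0 → [0,1,-1,1]
  r2 -= -2·r0 → [0,-3,5,0]
  r3 -= -1·r0 → [0,-3,9,9]
  r2 -= -3·r1 → [0,0,2,3]
  r3 -= -3·r1 → [0,0,6,12]
  r3 -= 3·r2 → [0,0,0,3]

L=[[1,0,0,0],[-3,1,0,0],[-2,-3,1,0],[-1,-3,3,1]] U=[[-3,1,-1,-1],[0,1,-1,1],[0,0,2,3],[0,0,0,3]]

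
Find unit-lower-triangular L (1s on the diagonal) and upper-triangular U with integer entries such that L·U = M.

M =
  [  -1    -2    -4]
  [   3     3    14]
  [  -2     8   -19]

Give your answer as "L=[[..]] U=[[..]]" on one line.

L=[[1,0,0],[-3,1,0],[2,-4,1]] U=[[-1,-2,-4],[0,-3,2],[0,0,-3]]

  row1 -= -3·row0 → [0,-3,2]
  row2 -= 2·row0 → [0,12,-11]
  row2 -= -4·row1 → [0,0,-3]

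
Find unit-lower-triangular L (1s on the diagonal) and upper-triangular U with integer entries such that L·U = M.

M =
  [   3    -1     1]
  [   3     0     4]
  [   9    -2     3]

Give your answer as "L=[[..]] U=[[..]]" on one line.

  R1 -= 1·R0 → [0,1,3]
  R2 -= 3·R0 → [0,1,0]
  R2 -= 1·R1 → [0,0,-3]

L=[[1,0,0],[1,1,0],[3,1,1]] U=[[3,-1,1],[0,1,3],[0,0,-3]]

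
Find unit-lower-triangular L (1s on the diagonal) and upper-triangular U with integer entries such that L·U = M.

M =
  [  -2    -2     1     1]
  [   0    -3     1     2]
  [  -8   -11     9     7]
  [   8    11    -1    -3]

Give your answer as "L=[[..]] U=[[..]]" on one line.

L=[[1,0,0,0],[0,1,0,0],[4,1,1,0],[-4,-1,1,1]] U=[[-2,-2,1,1],[0,-3,1,2],[0,0,4,1],[0,0,0,2]]

  row1 -= 0·row0 → [0,-3,1,2]
  row2 -= 4·row0 → [0,-3,5,3]
  row3 -= -4·row0 → [0,3,3,1]
  row2 -= 1·row1 → [0,0,4,1]
  row3 -= -1·row1 → [0,0,4,3]
  row3 -= 1·row2 → [0,0,0,2]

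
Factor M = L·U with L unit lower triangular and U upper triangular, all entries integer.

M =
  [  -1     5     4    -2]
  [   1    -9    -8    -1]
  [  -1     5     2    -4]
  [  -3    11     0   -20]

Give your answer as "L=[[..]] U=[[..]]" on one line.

L=[[1,0,0,0],[-1,1,0,0],[1,0,1,0],[3,1,4,1]] U=[[-1,5,4,-2],[0,-4,-4,-3],[0,0,-2,-2],[0,0,0,-3]]

  R1 -= -1·R0 → [0,-4,-4,-3]
  R2 -= 1·R0 → [0,0,-2,-2]
  R3 -= 3·R0 → [0,-4,-12,-14]
  R2 -= 0·R1 → [0,0,-2,-2]
  R3 -= 1·R1 → [0,0,-8,-11]
  R3 -= 4·R2 → [0,0,0,-3]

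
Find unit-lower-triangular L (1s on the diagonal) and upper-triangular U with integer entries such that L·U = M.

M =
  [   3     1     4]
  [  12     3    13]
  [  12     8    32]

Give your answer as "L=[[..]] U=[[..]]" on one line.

L=[[1,0,0],[4,1,0],[4,-4,1]] U=[[3,1,4],[0,-1,-3],[0,0,4]]

  r1 -= 4·r0 → [0,-1,-3]
  r2 -= 4·r0 → [0,4,16]
  r2 -= -4·r1 → [0,0,4]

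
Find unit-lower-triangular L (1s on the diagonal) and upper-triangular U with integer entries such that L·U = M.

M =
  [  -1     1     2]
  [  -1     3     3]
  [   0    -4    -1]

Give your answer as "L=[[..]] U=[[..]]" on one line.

  R1 -= 1·R0 → [0,2,1]
  R2 -= 0·R0 → [0,-4,-1]
  R2 -= -2·R1 → [0,0,1]

L=[[1,0,0],[1,1,0],[0,-2,1]] U=[[-1,1,2],[0,2,1],[0,0,1]]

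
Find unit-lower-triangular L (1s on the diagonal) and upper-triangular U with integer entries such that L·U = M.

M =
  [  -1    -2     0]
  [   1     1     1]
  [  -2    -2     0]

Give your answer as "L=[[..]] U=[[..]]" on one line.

  row1 -= -1·row0 → [0,-1,1]
  row2 -= 2·row0 → [0,2,0]
  row2 -= -2·row1 → [0,0,2]

L=[[1,0,0],[-1,1,0],[2,-2,1]] U=[[-1,-2,0],[0,-1,1],[0,0,2]]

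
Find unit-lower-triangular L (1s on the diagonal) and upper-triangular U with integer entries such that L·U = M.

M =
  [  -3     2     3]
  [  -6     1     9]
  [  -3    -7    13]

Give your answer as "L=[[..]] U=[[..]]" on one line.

L=[[1,0,0],[2,1,0],[1,3,1]] U=[[-3,2,3],[0,-3,3],[0,0,1]]

  r1 -= 2·r0 → [0,-3,3]
  r2 -= 1·r0 → [0,-9,10]
  r2 -= 3·r1 → [0,0,1]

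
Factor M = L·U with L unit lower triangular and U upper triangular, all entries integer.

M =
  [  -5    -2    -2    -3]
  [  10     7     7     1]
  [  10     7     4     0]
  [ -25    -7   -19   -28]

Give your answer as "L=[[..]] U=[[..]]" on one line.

L=[[1,0,0,0],[-2,1,0,0],[-2,1,1,0],[5,1,4,1]] U=[[-5,-2,-2,-3],[0,3,3,-5],[0,0,-3,-1],[0,0,0,-4]]

  row1 -= -2·row0 → [0,3,3,-5]
  row2 -= -2·row0 → [0,3,0,-6]
  row3 -= 5·row0 → [0,3,-9,-13]
  row2 -= 1·row1 → [0,0,-3,-1]
  row3 -= 1·row1 → [0,0,-12,-8]
  row3 -= 4·row2 → [0,0,0,-4]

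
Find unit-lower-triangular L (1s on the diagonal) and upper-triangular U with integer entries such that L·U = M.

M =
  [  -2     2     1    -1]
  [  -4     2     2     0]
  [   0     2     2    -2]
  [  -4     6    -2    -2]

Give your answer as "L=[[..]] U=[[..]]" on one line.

L=[[1,0,0,0],[2,1,0,0],[0,-1,1,0],[2,-1,-2,1]] U=[[-2,2,1,-1],[0,-2,0,2],[0,0,2,0],[0,0,0,2]]

  R1 -= 2·R0 → [0,-2,0,2]
  R2 -= 0·R0 → [0,2,2,-2]
  R3 -= 2·R0 → [0,2,-4,0]
  R2 -= -1·R1 → [0,0,2,0]
  R3 -= -1·R1 → [0,0,-4,2]
  R3 -= -2·R2 → [0,0,0,2]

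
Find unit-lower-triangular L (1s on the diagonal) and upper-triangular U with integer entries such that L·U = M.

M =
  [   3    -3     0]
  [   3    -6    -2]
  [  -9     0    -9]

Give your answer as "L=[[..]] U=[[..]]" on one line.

L=[[1,0,0],[1,1,0],[-3,3,1]] U=[[3,-3,0],[0,-3,-2],[0,0,-3]]

  R1 -= 1·R0 → [0,-3,-2]
  R2 -= -3·R0 → [0,-9,-9]
  R2 -= 3·R1 → [0,0,-3]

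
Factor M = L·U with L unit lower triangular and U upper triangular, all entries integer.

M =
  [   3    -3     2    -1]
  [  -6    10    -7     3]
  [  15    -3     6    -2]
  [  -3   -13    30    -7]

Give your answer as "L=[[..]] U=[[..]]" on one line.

  R1 -= -2·R0 → [0,4,-3,1]
  R2 -= 5·R0 → [0,12,-4,3]
  R3 -= -1·R0 → [0,-16,32,-8]
  R2 -= 3·R1 → [0,0,5,0]
  R3 -= -4·R1 → [0,0,20,-4]
  R3 -= 4·R2 → [0,0,0,-4]

L=[[1,0,0,0],[-2,1,0,0],[5,3,1,0],[-1,-4,4,1]] U=[[3,-3,2,-1],[0,4,-3,1],[0,0,5,0],[0,0,0,-4]]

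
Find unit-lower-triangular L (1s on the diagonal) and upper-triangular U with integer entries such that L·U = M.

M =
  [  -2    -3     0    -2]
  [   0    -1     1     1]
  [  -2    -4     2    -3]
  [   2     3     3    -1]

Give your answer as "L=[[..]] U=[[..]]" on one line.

  row1 -= 0·row0 → [0,-1,1,1]
  row2 -= 1·row0 → [0,-1,2,-1]
  row3 -= -1·row0 → [0,0,3,-3]
  row2 -= 1·row1 → [0,0,1,-2]
  row3 -= 0·row1 → [0,0,3,-3]
  row3 -= 3·row2 → [0,0,0,3]

L=[[1,0,0,0],[0,1,0,0],[1,1,1,0],[-1,0,3,1]] U=[[-2,-3,0,-2],[0,-1,1,1],[0,0,1,-2],[0,0,0,3]]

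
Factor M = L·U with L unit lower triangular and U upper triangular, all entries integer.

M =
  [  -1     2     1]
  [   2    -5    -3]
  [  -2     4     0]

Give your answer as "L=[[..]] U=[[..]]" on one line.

  r1 -= -2·r0 → [0,-1,-1]
  r2 -= 2·r0 → [0,0,-2]
  r2 -= 0·r1 → [0,0,-2]

L=[[1,0,0],[-2,1,0],[2,0,1]] U=[[-1,2,1],[0,-1,-1],[0,0,-2]]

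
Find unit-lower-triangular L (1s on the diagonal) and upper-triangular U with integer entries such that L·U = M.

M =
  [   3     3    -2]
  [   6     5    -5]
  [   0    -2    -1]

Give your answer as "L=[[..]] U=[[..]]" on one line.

L=[[1,0,0],[2,1,0],[0,2,1]] U=[[3,3,-2],[0,-1,-1],[0,0,1]]

  r1 -= 2·r0 → [0,-1,-1]
  r2 -= 0·r0 → [0,-2,-1]
  r2 -= 2·r1 → [0,0,1]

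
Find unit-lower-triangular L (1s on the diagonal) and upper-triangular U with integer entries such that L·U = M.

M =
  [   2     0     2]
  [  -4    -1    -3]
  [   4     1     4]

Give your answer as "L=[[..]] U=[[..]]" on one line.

L=[[1,0,0],[-2,1,0],[2,-1,1]] U=[[2,0,2],[0,-1,1],[0,0,1]]

  R1 -= -2·R0 → [0,-1,1]
  R2 -= 2·R0 → [0,1,0]
  R2 -= -1·R1 → [0,0,1]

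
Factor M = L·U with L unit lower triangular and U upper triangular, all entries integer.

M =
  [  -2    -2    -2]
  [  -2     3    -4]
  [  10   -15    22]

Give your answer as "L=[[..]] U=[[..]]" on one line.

L=[[1,0,0],[1,1,0],[-5,-5,1]] U=[[-2,-2,-2],[0,5,-2],[0,0,2]]

  r1 -= 1·r0 → [0,5,-2]
  r2 -= -5·r0 → [0,-25,12]
  r2 -= -5·r1 → [0,0,2]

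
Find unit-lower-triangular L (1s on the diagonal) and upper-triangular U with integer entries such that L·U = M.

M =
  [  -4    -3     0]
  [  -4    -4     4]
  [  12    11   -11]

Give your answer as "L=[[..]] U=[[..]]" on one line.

  row1 -= 1·row0 → [0,-1,4]
  row2 -= -3·row0 → [0,2,-11]
  row2 -= -2·row1 → [0,0,-3]

L=[[1,0,0],[1,1,0],[-3,-2,1]] U=[[-4,-3,0],[0,-1,4],[0,0,-3]]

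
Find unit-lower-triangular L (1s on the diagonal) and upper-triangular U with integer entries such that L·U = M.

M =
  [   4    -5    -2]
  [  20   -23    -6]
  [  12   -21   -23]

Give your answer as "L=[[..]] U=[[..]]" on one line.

  row1 -= 5·row0 → [0,2,4]
  row2 -= 3·row0 → [0,-6,-17]
  row2 -= -3·row1 → [0,0,-5]

L=[[1,0,0],[5,1,0],[3,-3,1]] U=[[4,-5,-2],[0,2,4],[0,0,-5]]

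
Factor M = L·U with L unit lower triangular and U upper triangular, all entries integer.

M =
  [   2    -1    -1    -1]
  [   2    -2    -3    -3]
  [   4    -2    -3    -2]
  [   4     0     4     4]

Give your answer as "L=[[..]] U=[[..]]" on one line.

L=[[1,0,0,0],[1,1,0,0],[2,0,1,0],[2,-2,-2,1]] U=[[2,-1,-1,-1],[0,-1,-2,-2],[0,0,-1,0],[0,0,0,2]]

  r1 -= 1·r0 → [0,-1,-2,-2]
  r2 -= 2·r0 → [0,0,-1,0]
  r3 -= 2·r0 → [0,2,6,6]
  r2 -= 0·r1 → [0,0,-1,0]
  r3 -= -2·r1 → [0,0,2,2]
  r3 -= -2·r2 → [0,0,0,2]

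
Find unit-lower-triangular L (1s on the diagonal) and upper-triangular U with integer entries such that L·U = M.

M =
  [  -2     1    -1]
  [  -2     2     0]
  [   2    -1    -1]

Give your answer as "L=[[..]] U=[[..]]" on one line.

L=[[1,0,0],[1,1,0],[-1,0,1]] U=[[-2,1,-1],[0,1,1],[0,0,-2]]

  row1 -= 1·row0 → [0,1,1]
  row2 -= -1·row0 → [0,0,-2]
  row2 -= 0·row1 → [0,0,-2]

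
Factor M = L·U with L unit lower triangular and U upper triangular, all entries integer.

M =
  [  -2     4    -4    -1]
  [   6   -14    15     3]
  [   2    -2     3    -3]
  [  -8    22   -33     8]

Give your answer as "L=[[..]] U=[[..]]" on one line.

  row1 -= -3·row0 → [0,-2,3,0]
  row2 -= -1·row0 → [0,2,-1,-4]
  row3 -= 4·row0 → [0,6,-17,12]
  row2 -= -1·row1 → [0,0,2,-4]
  row3 -= -3·row1 → [0,0,-8,12]
  row3 -= -4·row2 → [0,0,0,-4]

L=[[1,0,0,0],[-3,1,0,0],[-1,-1,1,0],[4,-3,-4,1]] U=[[-2,4,-4,-1],[0,-2,3,0],[0,0,2,-4],[0,0,0,-4]]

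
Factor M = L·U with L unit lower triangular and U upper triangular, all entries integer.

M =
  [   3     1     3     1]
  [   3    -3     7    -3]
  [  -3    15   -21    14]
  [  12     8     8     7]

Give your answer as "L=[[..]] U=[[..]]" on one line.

L=[[1,0,0,0],[1,1,0,0],[-1,-4,1,0],[4,-1,0,1]] U=[[3,1,3,1],[0,-4,4,-4],[0,0,-2,-1],[0,0,0,-1]]

  R1 -= 1·R0 → [0,-4,4,-4]
  R2 -= -1·R0 → [0,16,-18,15]
  R3 -= 4·R0 → [0,4,-4,3]
  R2 -= -4·R1 → [0,0,-2,-1]
  R3 -= -1·R1 → [0,0,0,-1]
  R3 -= 0·R2 → [0,0,0,-1]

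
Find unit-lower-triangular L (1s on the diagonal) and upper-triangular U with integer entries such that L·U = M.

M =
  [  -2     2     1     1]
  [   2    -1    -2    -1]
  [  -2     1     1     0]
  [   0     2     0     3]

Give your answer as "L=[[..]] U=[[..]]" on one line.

L=[[1,0,0,0],[-1,1,0,0],[1,-1,1,0],[0,2,-2,1]] U=[[-2,2,1,1],[0,1,-1,0],[0,0,-1,-1],[0,0,0,1]]

  row1 -= -1·row0 → [0,1,-1,0]
  row2 -= 1·row0 → [0,-1,0,-1]
  row3 -= 0·row0 → [0,2,0,3]
  row2 -= -1·row1 → [0,0,-1,-1]
  row3 -= 2·row1 → [0,0,2,3]
  row3 -= -2·row2 → [0,0,0,1]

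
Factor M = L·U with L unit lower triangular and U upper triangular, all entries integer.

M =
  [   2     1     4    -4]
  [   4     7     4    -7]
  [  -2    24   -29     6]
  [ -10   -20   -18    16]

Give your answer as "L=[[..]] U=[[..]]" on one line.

L=[[1,0,0,0],[2,1,0,0],[-1,5,1,0],[-5,-3,2,1]] U=[[2,1,4,-4],[0,5,-4,1],[0,0,-5,-3],[0,0,0,5]]

  r1 -= 2·r0 → [0,5,-4,1]
  r2 -= -1·r0 → [0,25,-25,2]
  r3 -= -5·r0 → [0,-15,2,-4]
  r2 -= 5·r1 → [0,0,-5,-3]
  r3 -= -3·r1 → [0,0,-10,-1]
  r3 -= 2·r2 → [0,0,0,5]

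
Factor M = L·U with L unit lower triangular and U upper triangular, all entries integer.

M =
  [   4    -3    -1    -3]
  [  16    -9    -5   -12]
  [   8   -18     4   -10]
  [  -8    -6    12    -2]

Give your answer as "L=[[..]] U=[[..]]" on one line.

L=[[1,0,0,0],[4,1,0,0],[2,-4,1,0],[-2,-4,3,1]] U=[[4,-3,-1,-3],[0,3,-1,0],[0,0,2,-4],[0,0,0,4]]

  row1 -= 4·row0 → [0,3,-1,0]
  row2 -= 2·row0 → [0,-12,6,-4]
  row3 -= -2·row0 → [0,-12,10,-8]
  row2 -= -4·row1 → [0,0,2,-4]
  row3 -= -4·row1 → [0,0,6,-8]
  row3 -= 3·row2 → [0,0,0,4]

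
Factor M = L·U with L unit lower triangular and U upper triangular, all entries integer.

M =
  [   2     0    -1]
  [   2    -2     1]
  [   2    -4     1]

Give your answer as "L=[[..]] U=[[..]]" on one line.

  row1 -= 1·row0 → [0,-2,2]
  row2 -= 1·row0 → [0,-4,2]
  row2 -= 2·row1 → [0,0,-2]

L=[[1,0,0],[1,1,0],[1,2,1]] U=[[2,0,-1],[0,-2,2],[0,0,-2]]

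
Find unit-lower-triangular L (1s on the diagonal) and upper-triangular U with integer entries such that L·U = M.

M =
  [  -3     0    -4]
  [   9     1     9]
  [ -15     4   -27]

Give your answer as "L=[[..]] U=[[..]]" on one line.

  R1 -= -3·R0 → [0,1,-3]
  R2 -= 5·R0 → [0,4,-7]
  R2 -= 4·R1 → [0,0,5]

L=[[1,0,0],[-3,1,0],[5,4,1]] U=[[-3,0,-4],[0,1,-3],[0,0,5]]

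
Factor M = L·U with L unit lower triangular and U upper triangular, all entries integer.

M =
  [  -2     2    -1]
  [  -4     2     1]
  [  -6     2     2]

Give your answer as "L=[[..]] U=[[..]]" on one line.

  r1 -= 2·r0 → [0,-2,3]
  r2 -= 3·r0 → [0,-4,5]
  r2 -= 2·r1 → [0,0,-1]

L=[[1,0,0],[2,1,0],[3,2,1]] U=[[-2,2,-1],[0,-2,3],[0,0,-1]]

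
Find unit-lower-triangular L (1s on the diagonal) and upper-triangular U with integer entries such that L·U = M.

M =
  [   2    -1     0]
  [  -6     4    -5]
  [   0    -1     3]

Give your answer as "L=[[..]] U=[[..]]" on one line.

  row1 -= -3·row0 → [0,1,-5]
  row2 -= 0·row0 → [0,-1,3]
  row2 -= -1·row1 → [0,0,-2]

L=[[1,0,0],[-3,1,0],[0,-1,1]] U=[[2,-1,0],[0,1,-5],[0,0,-2]]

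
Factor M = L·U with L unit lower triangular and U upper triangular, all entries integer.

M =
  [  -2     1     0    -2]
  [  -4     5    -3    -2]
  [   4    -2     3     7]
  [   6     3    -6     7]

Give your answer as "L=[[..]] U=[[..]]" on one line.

  R1 -= 2·R0 → [0,3,-3,2]
  R2 -= -2·R0 → [0,0,3,3]
  R3 -= -3·R0 → [0,6,-6,1]
  R2 -= 0·R1 → [0,0,3,3]
  R3 -= 2·R1 → [0,0,0,-3]
  R3 -= 0·R2 → [0,0,0,-3]

L=[[1,0,0,0],[2,1,0,0],[-2,0,1,0],[-3,2,0,1]] U=[[-2,1,0,-2],[0,3,-3,2],[0,0,3,3],[0,0,0,-3]]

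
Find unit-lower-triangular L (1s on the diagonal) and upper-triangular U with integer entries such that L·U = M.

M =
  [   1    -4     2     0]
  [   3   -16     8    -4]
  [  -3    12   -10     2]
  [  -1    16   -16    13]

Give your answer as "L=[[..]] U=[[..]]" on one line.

  r1 -= 3·r0 → [0,-4,2,-4]
  r2 -= -3·r0 → [0,0,-4,2]
  r3 -= -1·r0 → [0,12,-14,13]
  r2 -= 0·r1 → [0,0,-4,2]
  r3 -= -3·r1 → [0,0,-8,1]
  r3 -= 2·r2 → [0,0,0,-3]

L=[[1,0,0,0],[3,1,0,0],[-3,0,1,0],[-1,-3,2,1]] U=[[1,-4,2,0],[0,-4,2,-4],[0,0,-4,2],[0,0,0,-3]]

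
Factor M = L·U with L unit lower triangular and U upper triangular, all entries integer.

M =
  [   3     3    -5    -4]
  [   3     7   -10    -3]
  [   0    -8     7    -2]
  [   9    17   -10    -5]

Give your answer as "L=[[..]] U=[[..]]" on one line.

  r1 -= 1·r0 → [0,4,-5,1]
  r2 -= 0·r0 → [0,-8,7,-2]
  r3 -= 3·r0 → [0,8,5,7]
  r2 -= -2·r1 → [0,0,-3,0]
  r3 -= 2·r1 → [0,0,15,5]
  r3 -= -5·r2 → [0,0,0,5]

L=[[1,0,0,0],[1,1,0,0],[0,-2,1,0],[3,2,-5,1]] U=[[3,3,-5,-4],[0,4,-5,1],[0,0,-3,0],[0,0,0,5]]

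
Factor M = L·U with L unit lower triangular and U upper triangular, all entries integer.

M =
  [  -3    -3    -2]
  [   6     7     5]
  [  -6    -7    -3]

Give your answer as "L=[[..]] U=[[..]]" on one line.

L=[[1,0,0],[-2,1,0],[2,-1,1]] U=[[-3,-3,-2],[0,1,1],[0,0,2]]

  R1 -= -2·R0 → [0,1,1]
  R2 -= 2·R0 → [0,-1,1]
  R2 -= -1·R1 → [0,0,2]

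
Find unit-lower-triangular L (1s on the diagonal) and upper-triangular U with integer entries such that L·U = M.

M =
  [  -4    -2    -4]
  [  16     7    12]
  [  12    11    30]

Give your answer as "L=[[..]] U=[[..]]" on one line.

L=[[1,0,0],[-4,1,0],[-3,-5,1]] U=[[-4,-2,-4],[0,-1,-4],[0,0,-2]]

  R1 -= -4·R0 → [0,-1,-4]
  R2 -= -3·R0 → [0,5,18]
  R2 -= -5·R1 → [0,0,-2]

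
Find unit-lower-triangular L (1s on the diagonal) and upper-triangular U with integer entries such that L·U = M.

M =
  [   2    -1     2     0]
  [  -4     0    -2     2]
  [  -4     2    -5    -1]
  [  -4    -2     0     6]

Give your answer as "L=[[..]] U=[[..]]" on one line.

  r1 -= -2·r0 → [0,-2,2,2]
  r2 -= -2·r0 → [0,0,-1,-1]
  r3 -= -2·r0 → [0,-4,4,6]
  r2 -= 0·r1 → [0,0,-1,-1]
  r3 -= 2·r1 → [0,0,0,2]
  r3 -= 0·r2 → [0,0,0,2]

L=[[1,0,0,0],[-2,1,0,0],[-2,0,1,0],[-2,2,0,1]] U=[[2,-1,2,0],[0,-2,2,2],[0,0,-1,-1],[0,0,0,2]]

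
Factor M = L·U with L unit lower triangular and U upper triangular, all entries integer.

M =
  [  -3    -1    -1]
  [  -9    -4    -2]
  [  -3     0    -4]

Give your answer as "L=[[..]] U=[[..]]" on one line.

  row1 -= 3·row0 → [0,-1,1]
  row2 -= 1·row0 → [0,1,-3]
  row2 -= -1·row1 → [0,0,-2]

L=[[1,0,0],[3,1,0],[1,-1,1]] U=[[-3,-1,-1],[0,-1,1],[0,0,-2]]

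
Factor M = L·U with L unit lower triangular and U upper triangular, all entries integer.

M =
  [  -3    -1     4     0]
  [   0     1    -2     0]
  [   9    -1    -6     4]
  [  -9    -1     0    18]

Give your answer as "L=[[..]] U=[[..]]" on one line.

  row1 -= 0·row0 → [0,1,-2,0]
  row2 -= -3·row0 → [0,-4,6,4]
  row3 -= 3·row0 → [0,2,-12,18]
  row2 -= -4·row1 → [0,0,-2,4]
  row3 -= 2·row1 → [0,0,-8,18]
  row3 -= 4·row2 → [0,0,0,2]

L=[[1,0,0,0],[0,1,0,0],[-3,-4,1,0],[3,2,4,1]] U=[[-3,-1,4,0],[0,1,-2,0],[0,0,-2,4],[0,0,0,2]]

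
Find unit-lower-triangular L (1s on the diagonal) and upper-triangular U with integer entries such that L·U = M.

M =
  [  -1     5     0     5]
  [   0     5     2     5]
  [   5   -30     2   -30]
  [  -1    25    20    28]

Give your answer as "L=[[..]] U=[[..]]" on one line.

  row1 -= 0·row0 → [0,5,2,5]
  row2 -= -5·row0 → [0,-5,2,-5]
  row3 -= 1·row0 → [0,20,20,23]
  row2 -= -1·row1 → [0,0,4,0]
  row3 -= 4·row1 → [0,0,12,3]
  row3 -= 3·row2 → [0,0,0,3]

L=[[1,0,0,0],[0,1,0,0],[-5,-1,1,0],[1,4,3,1]] U=[[-1,5,0,5],[0,5,2,5],[0,0,4,0],[0,0,0,3]]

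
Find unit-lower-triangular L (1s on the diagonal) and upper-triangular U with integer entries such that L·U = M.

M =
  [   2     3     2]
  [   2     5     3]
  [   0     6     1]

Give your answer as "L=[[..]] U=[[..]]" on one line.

L=[[1,0,0],[1,1,0],[0,3,1]] U=[[2,3,2],[0,2,1],[0,0,-2]]

  R1 -= 1·R0 → [0,2,1]
  R2 -= 0·R0 → [0,6,1]
  R2 -= 3·R1 → [0,0,-2]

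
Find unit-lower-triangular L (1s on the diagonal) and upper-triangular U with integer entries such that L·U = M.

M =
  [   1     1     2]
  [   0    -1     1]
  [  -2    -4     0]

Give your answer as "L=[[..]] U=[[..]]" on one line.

L=[[1,0,0],[0,1,0],[-2,2,1]] U=[[1,1,2],[0,-1,1],[0,0,2]]

  row1 -= 0·row0 → [0,-1,1]
  row2 -= -2·row0 → [0,-2,4]
  row2 -= 2·row1 → [0,0,2]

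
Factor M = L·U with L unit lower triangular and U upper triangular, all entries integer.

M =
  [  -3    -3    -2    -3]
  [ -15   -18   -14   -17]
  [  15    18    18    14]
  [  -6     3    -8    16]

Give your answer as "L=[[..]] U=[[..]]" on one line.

  r1 -= 5·r0 → [0,-3,-4,-2]
  r2 -= -5·r0 → [0,3,8,-1]
  r3 -= 2·r0 → [0,9,-4,22]
  r2 -= -1·r1 → [0,0,4,-3]
  r3 -= -3·r1 → [0,0,-16,16]
  r3 -= -4·r2 → [0,0,0,4]

L=[[1,0,0,0],[5,1,0,0],[-5,-1,1,0],[2,-3,-4,1]] U=[[-3,-3,-2,-3],[0,-3,-4,-2],[0,0,4,-3],[0,0,0,4]]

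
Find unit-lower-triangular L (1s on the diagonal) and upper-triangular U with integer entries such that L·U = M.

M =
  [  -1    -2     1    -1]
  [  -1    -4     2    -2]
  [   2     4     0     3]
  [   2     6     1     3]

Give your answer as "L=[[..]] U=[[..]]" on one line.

L=[[1,0,0,0],[1,1,0,0],[-2,0,1,0],[-2,-1,2,1]] U=[[-1,-2,1,-1],[0,-2,1,-1],[0,0,2,1],[0,0,0,-2]]

  row1 -= 1·row0 → [0,-2,1,-1]
  row2 -= -2·row0 → [0,0,2,1]
  row3 -= -2·row0 → [0,2,3,1]
  row2 -= 0·row1 → [0,0,2,1]
  row3 -= -1·row1 → [0,0,4,0]
  row3 -= 2·row2 → [0,0,0,-2]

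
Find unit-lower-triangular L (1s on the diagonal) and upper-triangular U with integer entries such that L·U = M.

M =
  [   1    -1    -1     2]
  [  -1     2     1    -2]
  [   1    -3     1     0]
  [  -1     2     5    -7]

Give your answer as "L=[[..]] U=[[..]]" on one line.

  r1 -= -1·r0 → [0,1,0,0]
  r2 -= 1·r0 → [0,-2,2,-2]
  r3 -= -1·r0 → [0,1,4,-5]
  r2 -= -2·r1 → [0,0,2,-2]
  r3 -= 1·r1 → [0,0,4,-5]
  r3 -= 2·r2 → [0,0,0,-1]

L=[[1,0,0,0],[-1,1,0,0],[1,-2,1,0],[-1,1,2,1]] U=[[1,-1,-1,2],[0,1,0,0],[0,0,2,-2],[0,0,0,-1]]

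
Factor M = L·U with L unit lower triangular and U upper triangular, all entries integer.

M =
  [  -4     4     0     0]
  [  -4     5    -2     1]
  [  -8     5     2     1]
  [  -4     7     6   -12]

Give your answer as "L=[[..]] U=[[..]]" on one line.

  R1 -= 1·R0 → [0,1,-2,1]
  R2 -= 2·R0 → [0,-3,2,1]
  R3 -= 1·R0 → [0,3,6,-12]
  R2 -= -3·R1 → [0,0,-4,4]
  R3 -= 3·R1 → [0,0,12,-15]
  R3 -= -3·R2 → [0,0,0,-3]

L=[[1,0,0,0],[1,1,0,0],[2,-3,1,0],[1,3,-3,1]] U=[[-4,4,0,0],[0,1,-2,1],[0,0,-4,4],[0,0,0,-3]]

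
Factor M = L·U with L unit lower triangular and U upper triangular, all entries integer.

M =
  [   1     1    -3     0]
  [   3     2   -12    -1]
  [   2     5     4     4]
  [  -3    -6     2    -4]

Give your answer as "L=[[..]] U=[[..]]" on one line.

  r1 -= 3·r0 → [0,-1,-3,-1]
  r2 -= 2·r0 → [0,3,10,4]
  r3 -= -3·r0 → [0,-3,-7,-4]
  r2 -= -3·r1 → [0,0,1,1]
  r3 -= 3·r1 → [0,0,2,-1]
  r3 -= 2·r2 → [0,0,0,-3]

L=[[1,0,0,0],[3,1,0,0],[2,-3,1,0],[-3,3,2,1]] U=[[1,1,-3,0],[0,-1,-3,-1],[0,0,1,1],[0,0,0,-3]]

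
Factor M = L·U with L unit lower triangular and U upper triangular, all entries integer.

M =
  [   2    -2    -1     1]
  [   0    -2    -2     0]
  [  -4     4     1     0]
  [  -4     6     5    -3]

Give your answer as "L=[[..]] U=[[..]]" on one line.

L=[[1,0,0,0],[0,1,0,0],[-2,0,1,0],[-2,-1,-1,1]] U=[[2,-2,-1,1],[0,-2,-2,0],[0,0,-1,2],[0,0,0,1]]

  R1 -= 0·R0 → [0,-2,-2,0]
  R2 -= -2·R0 → [0,0,-1,2]
  R3 -= -2·R0 → [0,2,3,-1]
  R2 -= 0·R1 → [0,0,-1,2]
  R3 -= -1·R1 → [0,0,1,-1]
  R3 -= -1·R2 → [0,0,0,1]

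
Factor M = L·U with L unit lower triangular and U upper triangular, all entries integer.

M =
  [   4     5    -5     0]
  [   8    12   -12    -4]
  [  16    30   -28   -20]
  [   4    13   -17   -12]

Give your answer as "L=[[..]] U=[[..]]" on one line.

  r1 -= 2·r0 → [0,2,-2,-4]
  r2 -= 4·r0 → [0,10,-8,-20]
  r3 -= 1·r0 → [0,8,-12,-12]
  r2 -= 5·r1 → [0,0,2,0]
  r3 -= 4·r1 → [0,0,-4,4]
  r3 -= -2·r2 → [0,0,0,4]

L=[[1,0,0,0],[2,1,0,0],[4,5,1,0],[1,4,-2,1]] U=[[4,5,-5,0],[0,2,-2,-4],[0,0,2,0],[0,0,0,4]]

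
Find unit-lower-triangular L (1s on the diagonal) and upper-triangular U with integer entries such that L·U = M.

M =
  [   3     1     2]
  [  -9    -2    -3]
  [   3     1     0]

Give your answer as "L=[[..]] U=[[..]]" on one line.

L=[[1,0,0],[-3,1,0],[1,0,1]] U=[[3,1,2],[0,1,3],[0,0,-2]]

  r1 -= -3·r0 → [0,1,3]
  r2 -= 1·r0 → [0,0,-2]
  r2 -= 0·r1 → [0,0,-2]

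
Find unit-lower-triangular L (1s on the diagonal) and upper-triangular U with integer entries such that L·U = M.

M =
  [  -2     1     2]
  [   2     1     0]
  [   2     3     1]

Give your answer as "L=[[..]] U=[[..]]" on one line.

L=[[1,0,0],[-1,1,0],[-1,2,1]] U=[[-2,1,2],[0,2,2],[0,0,-1]]

  row1 -= -1·row0 → [0,2,2]
  row2 -= -1·row0 → [0,4,3]
  row2 -= 2·row1 → [0,0,-1]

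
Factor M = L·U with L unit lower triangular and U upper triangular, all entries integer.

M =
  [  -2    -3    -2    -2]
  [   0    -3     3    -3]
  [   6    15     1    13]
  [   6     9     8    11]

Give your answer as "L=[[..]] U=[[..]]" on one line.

L=[[1,0,0,0],[0,1,0,0],[-3,-2,1,0],[-3,0,2,1]] U=[[-2,-3,-2,-2],[0,-3,3,-3],[0,0,1,1],[0,0,0,3]]

  R1 -= 0·R0 → [0,-3,3,-3]
  R2 -= -3·R0 → [0,6,-5,7]
  R3 -= -3·R0 → [0,0,2,5]
  R2 -= -2·R1 → [0,0,1,1]
  R3 -= 0·R1 → [0,0,2,5]
  R3 -= 2·R2 → [0,0,0,3]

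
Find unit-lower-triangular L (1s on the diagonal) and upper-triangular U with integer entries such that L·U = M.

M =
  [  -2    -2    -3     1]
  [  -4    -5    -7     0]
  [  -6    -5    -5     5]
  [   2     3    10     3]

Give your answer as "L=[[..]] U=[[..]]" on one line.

  r1 -= 2·r0 → [0,-1,-1,-2]
  r2 -= 3·r0 → [0,1,4,2]
  r3 -= -1·r0 → [0,1,7,4]
  r2 -= -1·r1 → [0,0,3,0]
  r3 -= -1·r1 → [0,0,6,2]
  r3 -= 2·r2 → [0,0,0,2]

L=[[1,0,0,0],[2,1,0,0],[3,-1,1,0],[-1,-1,2,1]] U=[[-2,-2,-3,1],[0,-1,-1,-2],[0,0,3,0],[0,0,0,2]]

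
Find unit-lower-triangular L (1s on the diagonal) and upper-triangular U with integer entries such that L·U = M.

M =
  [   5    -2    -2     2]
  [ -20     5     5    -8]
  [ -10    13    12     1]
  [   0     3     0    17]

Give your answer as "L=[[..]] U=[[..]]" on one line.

L=[[1,0,0,0],[-4,1,0,0],[-2,-3,1,0],[0,-1,3,1]] U=[[5,-2,-2,2],[0,-3,-3,0],[0,0,-1,5],[0,0,0,2]]

  r1 -= -4·r0 → [0,-3,-3,0]
  r2 -= -2·r0 → [0,9,8,5]
  r3 -= 0·r0 → [0,3,0,17]
  r2 -= -3·r1 → [0,0,-1,5]
  r3 -= -1·r1 → [0,0,-3,17]
  r3 -= 3·r2 → [0,0,0,2]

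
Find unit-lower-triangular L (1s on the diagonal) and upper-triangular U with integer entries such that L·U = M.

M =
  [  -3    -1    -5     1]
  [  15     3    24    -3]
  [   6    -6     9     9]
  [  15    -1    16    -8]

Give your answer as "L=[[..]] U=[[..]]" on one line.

L=[[1,0,0,0],[-5,1,0,0],[-2,4,1,0],[-5,3,-2,1]] U=[[-3,-1,-5,1],[0,-2,-1,2],[0,0,3,3],[0,0,0,-3]]

  R1 -= -5·R0 → [0,-2,-1,2]
  R2 -= -2·R0 → [0,-8,-1,11]
  R3 -= -5·R0 → [0,-6,-9,-3]
  R2 -= 4·R1 → [0,0,3,3]
  R3 -= 3·R1 → [0,0,-6,-9]
  R3 -= -2·R2 → [0,0,0,-3]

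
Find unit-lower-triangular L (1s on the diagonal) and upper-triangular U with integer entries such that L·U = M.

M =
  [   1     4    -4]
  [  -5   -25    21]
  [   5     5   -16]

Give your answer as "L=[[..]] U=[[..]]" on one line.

  row1 -= -5·row0 → [0,-5,1]
  row2 -= 5·row0 → [0,-15,4]
  row2 -= 3·row1 → [0,0,1]

L=[[1,0,0],[-5,1,0],[5,3,1]] U=[[1,4,-4],[0,-5,1],[0,0,1]]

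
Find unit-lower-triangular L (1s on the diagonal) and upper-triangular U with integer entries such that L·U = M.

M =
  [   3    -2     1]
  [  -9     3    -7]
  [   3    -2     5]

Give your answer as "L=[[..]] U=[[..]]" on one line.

L=[[1,0,0],[-3,1,0],[1,0,1]] U=[[3,-2,1],[0,-3,-4],[0,0,4]]

  r1 -= -3·r0 → [0,-3,-4]
  r2 -= 1·r0 → [0,0,4]
  r2 -= 0·r1 → [0,0,4]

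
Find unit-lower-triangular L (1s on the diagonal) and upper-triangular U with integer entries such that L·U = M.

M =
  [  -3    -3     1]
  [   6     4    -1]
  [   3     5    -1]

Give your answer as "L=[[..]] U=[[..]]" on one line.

  row1 -= -2·row0 → [0,-2,1]
  row2 -= -1·row0 → [0,2,0]
  row2 -= -1·row1 → [0,0,1]

L=[[1,0,0],[-2,1,0],[-1,-1,1]] U=[[-3,-3,1],[0,-2,1],[0,0,1]]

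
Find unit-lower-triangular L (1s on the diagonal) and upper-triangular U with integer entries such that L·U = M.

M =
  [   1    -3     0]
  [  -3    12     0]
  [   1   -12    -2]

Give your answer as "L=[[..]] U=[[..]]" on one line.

  r1 -= -3·r0 → [0,3,0]
  r2 -= 1·r0 → [0,-9,-2]
  r2 -= -3·r1 → [0,0,-2]

L=[[1,0,0],[-3,1,0],[1,-3,1]] U=[[1,-3,0],[0,3,0],[0,0,-2]]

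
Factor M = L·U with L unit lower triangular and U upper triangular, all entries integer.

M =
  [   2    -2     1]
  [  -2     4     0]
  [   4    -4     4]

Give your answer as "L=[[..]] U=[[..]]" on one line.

L=[[1,0,0],[-1,1,0],[2,0,1]] U=[[2,-2,1],[0,2,1],[0,0,2]]

  r1 -= -1·r0 → [0,2,1]
  r2 -= 2·r0 → [0,0,2]
  r2 -= 0·r1 → [0,0,2]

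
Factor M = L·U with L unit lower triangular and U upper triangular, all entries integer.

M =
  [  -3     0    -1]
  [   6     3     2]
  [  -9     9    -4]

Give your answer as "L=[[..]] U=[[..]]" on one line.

L=[[1,0,0],[-2,1,0],[3,3,1]] U=[[-3,0,-1],[0,3,0],[0,0,-1]]

  R1 -= -2·R0 → [0,3,0]
  R2 -= 3·R0 → [0,9,-1]
  R2 -= 3·R1 → [0,0,-1]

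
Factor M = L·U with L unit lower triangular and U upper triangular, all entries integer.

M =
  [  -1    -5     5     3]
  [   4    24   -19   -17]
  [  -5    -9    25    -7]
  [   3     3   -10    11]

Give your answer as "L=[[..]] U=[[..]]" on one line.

L=[[1,0,0,0],[-4,1,0,0],[5,4,1,0],[-3,-3,-2,1]] U=[[-1,-5,5,3],[0,4,1,-5],[0,0,-4,-2],[0,0,0,1]]

  R1 -= -4·R0 → [0,4,1,-5]
  R2 -= 5·R0 → [0,16,0,-22]
  R3 -= -3·R0 → [0,-12,5,20]
  R2 -= 4·R1 → [0,0,-4,-2]
  R3 -= -3·R1 → [0,0,8,5]
  R3 -= -2·R2 → [0,0,0,1]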